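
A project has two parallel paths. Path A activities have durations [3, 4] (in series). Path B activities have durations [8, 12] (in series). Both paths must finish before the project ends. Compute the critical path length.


Path A total = 3 + 4 = 7
Path B total = 8 + 12 = 20
Critical path = longest path = max(7, 20) = 20

20


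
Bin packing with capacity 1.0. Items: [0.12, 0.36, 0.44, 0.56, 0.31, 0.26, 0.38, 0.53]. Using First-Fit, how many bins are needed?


Place items sequentially using First-Fit:
  Item 0.12 -> new Bin 1
  Item 0.36 -> Bin 1 (now 0.48)
  Item 0.44 -> Bin 1 (now 0.92)
  Item 0.56 -> new Bin 2
  Item 0.31 -> Bin 2 (now 0.87)
  Item 0.26 -> new Bin 3
  Item 0.38 -> Bin 3 (now 0.64)
  Item 0.53 -> new Bin 4
Total bins used = 4

4


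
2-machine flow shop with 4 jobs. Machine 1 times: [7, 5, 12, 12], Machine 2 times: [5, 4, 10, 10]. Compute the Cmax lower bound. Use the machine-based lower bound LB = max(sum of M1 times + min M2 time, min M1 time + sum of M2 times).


LB1 = sum(M1 times) + min(M2 times) = 36 + 4 = 40
LB2 = min(M1 times) + sum(M2 times) = 5 + 29 = 34
Lower bound = max(LB1, LB2) = max(40, 34) = 40

40


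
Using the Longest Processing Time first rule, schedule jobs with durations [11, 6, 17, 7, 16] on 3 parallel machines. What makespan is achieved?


Sort jobs in decreasing order (LPT): [17, 16, 11, 7, 6]
Assign each job to the least loaded machine:
  Machine 1: jobs [17], load = 17
  Machine 2: jobs [16, 6], load = 22
  Machine 3: jobs [11, 7], load = 18
Makespan = max load = 22

22


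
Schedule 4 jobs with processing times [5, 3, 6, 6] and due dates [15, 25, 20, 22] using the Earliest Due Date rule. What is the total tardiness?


Sort by due date (EDD order): [(5, 15), (6, 20), (6, 22), (3, 25)]
Compute completion times and tardiness:
  Job 1: p=5, d=15, C=5, tardiness=max(0,5-15)=0
  Job 2: p=6, d=20, C=11, tardiness=max(0,11-20)=0
  Job 3: p=6, d=22, C=17, tardiness=max(0,17-22)=0
  Job 4: p=3, d=25, C=20, tardiness=max(0,20-25)=0
Total tardiness = 0

0


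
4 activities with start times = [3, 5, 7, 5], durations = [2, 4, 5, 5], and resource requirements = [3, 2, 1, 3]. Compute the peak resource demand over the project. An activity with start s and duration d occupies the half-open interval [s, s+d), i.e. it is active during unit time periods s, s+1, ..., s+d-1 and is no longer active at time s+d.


Each activity i is active on [start_i, start_i + duration_i).
Compute total resource usage per time slot:
  t=0: active resources = [], total = 0
  t=1: active resources = [], total = 0
  t=2: active resources = [], total = 0
  t=3: active resources = [3], total = 3
  t=4: active resources = [3], total = 3
  t=5: active resources = [2, 3], total = 5
  t=6: active resources = [2, 3], total = 5
  t=7: active resources = [2, 1, 3], total = 6
  t=8: active resources = [2, 1, 3], total = 6
  t=9: active resources = [1, 3], total = 4
  t=10: active resources = [1], total = 1
  t=11: active resources = [1], total = 1
Peak resource demand = 6

6


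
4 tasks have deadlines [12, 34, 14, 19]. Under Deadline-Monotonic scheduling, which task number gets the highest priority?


Sort tasks by relative deadline (ascending):
  Task 1: deadline = 12
  Task 3: deadline = 14
  Task 4: deadline = 19
  Task 2: deadline = 34
Priority order (highest first): [1, 3, 4, 2]
Highest priority task = 1

1


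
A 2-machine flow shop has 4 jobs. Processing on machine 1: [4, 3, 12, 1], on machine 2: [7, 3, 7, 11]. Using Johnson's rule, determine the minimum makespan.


Apply Johnson's rule:
  Group 1 (a <= b): [(4, 1, 11), (2, 3, 3), (1, 4, 7)]
  Group 2 (a > b): [(3, 12, 7)]
Optimal job order: [4, 2, 1, 3]
Schedule:
  Job 4: M1 done at 1, M2 done at 12
  Job 2: M1 done at 4, M2 done at 15
  Job 1: M1 done at 8, M2 done at 22
  Job 3: M1 done at 20, M2 done at 29
Makespan = 29

29


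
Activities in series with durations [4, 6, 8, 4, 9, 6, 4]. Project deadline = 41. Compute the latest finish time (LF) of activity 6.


LF(activity 6) = deadline - sum of successor durations
Successors: activities 7 through 7 with durations [4]
Sum of successor durations = 4
LF = 41 - 4 = 37

37


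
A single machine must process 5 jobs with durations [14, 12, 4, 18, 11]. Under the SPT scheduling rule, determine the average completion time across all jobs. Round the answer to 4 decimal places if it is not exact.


Sort jobs by processing time (SPT order): [4, 11, 12, 14, 18]
Compute completion times sequentially:
  Job 1: processing = 4, completes at 4
  Job 2: processing = 11, completes at 15
  Job 3: processing = 12, completes at 27
  Job 4: processing = 14, completes at 41
  Job 5: processing = 18, completes at 59
Sum of completion times = 146
Average completion time = 146/5 = 29.2

29.2


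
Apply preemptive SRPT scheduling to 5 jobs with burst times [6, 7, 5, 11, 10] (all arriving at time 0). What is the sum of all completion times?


Since all jobs arrive at t=0, SRPT equals SPT ordering.
SPT order: [5, 6, 7, 10, 11]
Completion times:
  Job 1: p=5, C=5
  Job 2: p=6, C=11
  Job 3: p=7, C=18
  Job 4: p=10, C=28
  Job 5: p=11, C=39
Total completion time = 5 + 11 + 18 + 28 + 39 = 101

101


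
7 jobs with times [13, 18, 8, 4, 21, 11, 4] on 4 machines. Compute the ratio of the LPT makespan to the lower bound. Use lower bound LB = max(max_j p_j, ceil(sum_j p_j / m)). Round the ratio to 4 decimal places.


LPT order: [21, 18, 13, 11, 8, 4, 4]
Machine loads after assignment: [21, 18, 21, 19]
LPT makespan = 21
Lower bound = max(max_job, ceil(total/4)) = max(21, 20) = 21
Ratio = 21 / 21 = 1.0

1.0


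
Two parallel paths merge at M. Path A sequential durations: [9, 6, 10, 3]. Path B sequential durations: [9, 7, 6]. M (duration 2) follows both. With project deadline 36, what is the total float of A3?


Forward pass: ES(A3) = sum of predecessors on chain A = 15
EF = ES + duration = 15 + 10 = 25
Backward pass: LF(M) = deadline = 36; LS(M) = 36 - 2 = 34
LF(A3) = LS(M) - sum(successors on chain A) = 34 - 3 = 31
LS = LF - duration = 31 - 10 = 21
Total float = LS - ES = 21 - 15 = 6

6


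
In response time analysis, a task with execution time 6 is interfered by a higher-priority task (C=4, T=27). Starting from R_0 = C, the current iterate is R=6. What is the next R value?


R_next = C + ceil(R_prev / T_hp) * C_hp
ceil(6 / 27) = ceil(0.2222) = 1
Interference = 1 * 4 = 4
R_next = 6 + 4 = 10

10


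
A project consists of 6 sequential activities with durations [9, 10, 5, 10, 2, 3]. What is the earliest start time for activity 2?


Activity 2 starts after activities 1 through 1 complete.
Predecessor durations: [9]
ES = 9 = 9

9


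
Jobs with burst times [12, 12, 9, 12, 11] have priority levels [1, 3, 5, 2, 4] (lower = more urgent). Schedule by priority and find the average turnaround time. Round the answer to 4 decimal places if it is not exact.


Sort by priority (ascending = highest first):
Order: [(1, 12), (2, 12), (3, 12), (4, 11), (5, 9)]
Completion times:
  Priority 1, burst=12, C=12
  Priority 2, burst=12, C=24
  Priority 3, burst=12, C=36
  Priority 4, burst=11, C=47
  Priority 5, burst=9, C=56
Average turnaround = 175/5 = 35.0

35.0


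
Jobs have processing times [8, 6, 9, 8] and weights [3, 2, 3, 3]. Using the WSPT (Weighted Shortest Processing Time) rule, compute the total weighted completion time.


Compute p/w ratios and sort ascending (WSPT): [(8, 3), (8, 3), (6, 2), (9, 3)]
Compute weighted completion times:
  Job (p=8,w=3): C=8, w*C=3*8=24
  Job (p=8,w=3): C=16, w*C=3*16=48
  Job (p=6,w=2): C=22, w*C=2*22=44
  Job (p=9,w=3): C=31, w*C=3*31=93
Total weighted completion time = 209

209


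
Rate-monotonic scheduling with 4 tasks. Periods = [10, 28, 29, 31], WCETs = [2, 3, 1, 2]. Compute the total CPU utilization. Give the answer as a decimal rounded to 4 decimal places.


Compute individual utilizations (exact fractions):
  Task 1: C/T = 2/10 = 1/5 (approx. 0.2)
  Task 2: C/T = 3/28 (approx. 0.1071)
  Task 3: C/T = 1/29 (approx. 0.0345)
  Task 4: C/T = 2/31 (approx. 0.0645)
Total utilization U = 1/5 + 3/28 + 1/29 + 2/31 = 51117/125860
Rounded to 4 decimal places: U = 0.4061
RM (Liu & Layland) bound for 4 tasks = 0.756828; compare with U = 51117/125860 (approx. 0.406142)
U <= bound, so schedulable by RM sufficient condition.

0.4061


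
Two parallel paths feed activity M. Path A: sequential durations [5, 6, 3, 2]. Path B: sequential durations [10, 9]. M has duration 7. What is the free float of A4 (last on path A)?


ES(A4) = sum of predecessors on chain A = 14
EF(A4) = ES + duration = 14 + 2 = 16
Successor of A4 is M. ES(M) = max(sum(A), sum(B)) = max(16, 19) = 19
Free float = ES(successor) - EF(current) = 19 - 16 = 3

3


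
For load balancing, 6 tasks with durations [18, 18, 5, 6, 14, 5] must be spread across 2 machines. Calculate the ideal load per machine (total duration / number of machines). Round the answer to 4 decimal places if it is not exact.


Total processing time = 18 + 18 + 5 + 6 + 14 + 5 = 66
Number of machines = 2
Ideal balanced load = 66 / 2 = 33.0

33.0


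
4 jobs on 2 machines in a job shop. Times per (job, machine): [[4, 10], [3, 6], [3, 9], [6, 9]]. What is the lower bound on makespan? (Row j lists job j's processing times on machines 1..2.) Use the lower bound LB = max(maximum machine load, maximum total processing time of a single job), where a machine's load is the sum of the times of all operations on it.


Machine loads:
  Machine 1: 4 + 3 + 3 + 6 = 16
  Machine 2: 10 + 6 + 9 + 9 = 34
Max machine load = 34
Job totals:
  Job 1: 14
  Job 2: 9
  Job 3: 12
  Job 4: 15
Max job total = 15
Lower bound = max(34, 15) = 34

34


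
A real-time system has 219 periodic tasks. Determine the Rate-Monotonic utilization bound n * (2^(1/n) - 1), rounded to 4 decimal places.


Compute 2^(1/219) = 1.0031700697
Subtract 1: 1.0031700697 - 1 = 0.0031700697
Multiply by n: 219 * 0.0031700697 = 0.6942452643
Round to 4 dp: 0.6942

0.6942


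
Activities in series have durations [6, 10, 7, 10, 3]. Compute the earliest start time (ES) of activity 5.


Activity 5 starts after activities 1 through 4 complete.
Predecessor durations: [6, 10, 7, 10]
ES = 6 + 10 + 7 + 10 = 33

33


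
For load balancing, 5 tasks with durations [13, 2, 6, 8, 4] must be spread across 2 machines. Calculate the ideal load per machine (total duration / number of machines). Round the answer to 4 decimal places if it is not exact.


Total processing time = 13 + 2 + 6 + 8 + 4 = 33
Number of machines = 2
Ideal balanced load = 33 / 2 = 16.5

16.5


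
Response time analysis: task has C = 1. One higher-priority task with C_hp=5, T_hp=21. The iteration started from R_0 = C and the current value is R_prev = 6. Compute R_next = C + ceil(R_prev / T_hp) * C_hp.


R_next = C + ceil(R_prev / T_hp) * C_hp
ceil(6 / 21) = ceil(0.2857) = 1
Interference = 1 * 5 = 5
R_next = 1 + 5 = 6
R_next = R_prev, so the iteration has converged (response time = 6).

6


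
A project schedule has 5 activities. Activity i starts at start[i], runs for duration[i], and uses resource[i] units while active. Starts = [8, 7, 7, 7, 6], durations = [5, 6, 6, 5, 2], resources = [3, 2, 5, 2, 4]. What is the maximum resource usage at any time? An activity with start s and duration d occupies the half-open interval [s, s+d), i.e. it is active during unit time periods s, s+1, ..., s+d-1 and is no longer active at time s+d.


Each activity i is active on [start_i, start_i + duration_i).
Compute total resource usage per time slot:
  t=0: active resources = [], total = 0
  t=1: active resources = [], total = 0
  t=2: active resources = [], total = 0
  t=3: active resources = [], total = 0
  t=4: active resources = [], total = 0
  t=5: active resources = [], total = 0
  t=6: active resources = [4], total = 4
  t=7: active resources = [2, 5, 2, 4], total = 13
  t=8: active resources = [3, 2, 5, 2], total = 12
  t=9: active resources = [3, 2, 5, 2], total = 12
  t=10: active resources = [3, 2, 5, 2], total = 12
  t=11: active resources = [3, 2, 5, 2], total = 12
  t=12: active resources = [3, 2, 5], total = 10
Peak resource demand = 13

13


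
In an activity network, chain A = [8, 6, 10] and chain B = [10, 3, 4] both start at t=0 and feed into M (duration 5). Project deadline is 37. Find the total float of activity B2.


Forward pass: ES(B2) = sum of predecessors on chain B = 10
EF = ES + duration = 10 + 3 = 13
Backward pass: LF(M) = deadline = 37; LS(M) = 37 - 5 = 32
LF(B2) = LS(M) - sum(successors on chain B) = 32 - 4 = 28
LS = LF - duration = 28 - 3 = 25
Total float = LS - ES = 25 - 10 = 15

15


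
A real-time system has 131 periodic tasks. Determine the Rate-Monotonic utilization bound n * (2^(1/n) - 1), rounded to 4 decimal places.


Compute 2^(1/131) = 1.0053052230
Subtract 1: 1.0053052230 - 1 = 0.0053052230
Multiply by n: 131 * 0.0053052230 = 0.6949842130
Round to 4 dp: 0.6950

0.6950


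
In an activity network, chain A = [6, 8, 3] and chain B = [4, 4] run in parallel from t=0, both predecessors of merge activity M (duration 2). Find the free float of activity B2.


ES(B2) = sum of predecessors on chain B = 4
EF(B2) = ES + duration = 4 + 4 = 8
Successor of B2 is M. ES(M) = max(sum(A), sum(B)) = max(17, 8) = 17
Free float = ES(successor) - EF(current) = 17 - 8 = 9

9


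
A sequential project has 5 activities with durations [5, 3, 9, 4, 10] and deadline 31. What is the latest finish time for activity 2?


LF(activity 2) = deadline - sum of successor durations
Successors: activities 3 through 5 with durations [9, 4, 10]
Sum of successor durations = 23
LF = 31 - 23 = 8

8


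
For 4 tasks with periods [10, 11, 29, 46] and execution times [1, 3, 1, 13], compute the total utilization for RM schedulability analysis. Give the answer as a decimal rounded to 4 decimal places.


Compute individual utilizations (exact fractions):
  Task 1: C/T = 1/10 (approx. 0.1)
  Task 2: C/T = 3/11 (approx. 0.2727)
  Task 3: C/T = 1/29 (approx. 0.0345)
  Task 4: C/T = 13/46 (approx. 0.2826)
Total utilization U = 1/10 + 3/11 + 1/29 + 13/46 = 25306/36685
Rounded to 4 decimal places: U = 0.6898
RM (Liu & Layland) bound for 4 tasks = 0.756828; compare with U = 25306/36685 (approx. 0.689819)
U <= bound, so schedulable by RM sufficient condition.

0.6898


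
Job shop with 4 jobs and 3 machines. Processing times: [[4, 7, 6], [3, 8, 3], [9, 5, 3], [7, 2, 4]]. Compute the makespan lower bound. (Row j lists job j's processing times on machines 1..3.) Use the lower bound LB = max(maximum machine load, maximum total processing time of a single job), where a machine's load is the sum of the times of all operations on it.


Machine loads:
  Machine 1: 4 + 3 + 9 + 7 = 23
  Machine 2: 7 + 8 + 5 + 2 = 22
  Machine 3: 6 + 3 + 3 + 4 = 16
Max machine load = 23
Job totals:
  Job 1: 17
  Job 2: 14
  Job 3: 17
  Job 4: 13
Max job total = 17
Lower bound = max(23, 17) = 23

23


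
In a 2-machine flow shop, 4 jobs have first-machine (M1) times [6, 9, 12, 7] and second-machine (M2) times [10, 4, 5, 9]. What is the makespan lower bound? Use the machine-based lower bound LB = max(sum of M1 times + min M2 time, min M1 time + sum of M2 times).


LB1 = sum(M1 times) + min(M2 times) = 34 + 4 = 38
LB2 = min(M1 times) + sum(M2 times) = 6 + 28 = 34
Lower bound = max(LB1, LB2) = max(38, 34) = 38

38


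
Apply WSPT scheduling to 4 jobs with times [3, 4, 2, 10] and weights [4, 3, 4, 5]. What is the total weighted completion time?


Compute p/w ratios and sort ascending (WSPT): [(2, 4), (3, 4), (4, 3), (10, 5)]
Compute weighted completion times:
  Job (p=2,w=4): C=2, w*C=4*2=8
  Job (p=3,w=4): C=5, w*C=4*5=20
  Job (p=4,w=3): C=9, w*C=3*9=27
  Job (p=10,w=5): C=19, w*C=5*19=95
Total weighted completion time = 150

150


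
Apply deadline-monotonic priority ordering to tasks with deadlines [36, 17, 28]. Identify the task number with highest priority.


Sort tasks by relative deadline (ascending):
  Task 2: deadline = 17
  Task 3: deadline = 28
  Task 1: deadline = 36
Priority order (highest first): [2, 3, 1]
Highest priority task = 2

2


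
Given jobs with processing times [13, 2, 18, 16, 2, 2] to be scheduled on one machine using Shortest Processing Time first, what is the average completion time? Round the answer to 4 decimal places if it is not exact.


Sort jobs by processing time (SPT order): [2, 2, 2, 13, 16, 18]
Compute completion times sequentially:
  Job 1: processing = 2, completes at 2
  Job 2: processing = 2, completes at 4
  Job 3: processing = 2, completes at 6
  Job 4: processing = 13, completes at 19
  Job 5: processing = 16, completes at 35
  Job 6: processing = 18, completes at 53
Sum of completion times = 119
Average completion time = 119/6 = 19.8333

19.8333


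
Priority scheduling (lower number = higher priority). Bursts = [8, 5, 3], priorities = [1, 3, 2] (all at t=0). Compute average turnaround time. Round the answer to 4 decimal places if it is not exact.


Sort by priority (ascending = highest first):
Order: [(1, 8), (2, 3), (3, 5)]
Completion times:
  Priority 1, burst=8, C=8
  Priority 2, burst=3, C=11
  Priority 3, burst=5, C=16
Average turnaround = 35/3 = 11.6667

11.6667


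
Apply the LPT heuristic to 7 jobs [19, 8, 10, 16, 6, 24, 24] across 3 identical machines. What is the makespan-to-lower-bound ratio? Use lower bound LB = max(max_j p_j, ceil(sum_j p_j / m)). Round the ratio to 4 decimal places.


LPT order: [24, 24, 19, 16, 10, 8, 6]
Machine loads after assignment: [34, 38, 35]
LPT makespan = 38
Lower bound = max(max_job, ceil(total/3)) = max(24, 36) = 36
Ratio = 38 / 36 = 1.0556

1.0556


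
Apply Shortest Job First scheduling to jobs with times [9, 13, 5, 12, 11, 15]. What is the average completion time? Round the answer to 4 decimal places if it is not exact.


SJF order (ascending): [5, 9, 11, 12, 13, 15]
Completion times:
  Job 1: burst=5, C=5
  Job 2: burst=9, C=14
  Job 3: burst=11, C=25
  Job 4: burst=12, C=37
  Job 5: burst=13, C=50
  Job 6: burst=15, C=65
Average completion = 196/6 = 32.6667

32.6667


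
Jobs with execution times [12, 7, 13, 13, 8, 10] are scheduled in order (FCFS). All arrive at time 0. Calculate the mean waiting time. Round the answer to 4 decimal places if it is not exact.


FCFS order (as given): [12, 7, 13, 13, 8, 10]
Waiting times:
  Job 1: wait = 0
  Job 2: wait = 12
  Job 3: wait = 19
  Job 4: wait = 32
  Job 5: wait = 45
  Job 6: wait = 53
Sum of waiting times = 161
Average waiting time = 161/6 = 26.8333

26.8333


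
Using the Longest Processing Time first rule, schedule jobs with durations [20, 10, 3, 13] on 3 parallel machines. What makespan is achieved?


Sort jobs in decreasing order (LPT): [20, 13, 10, 3]
Assign each job to the least loaded machine:
  Machine 1: jobs [20], load = 20
  Machine 2: jobs [13], load = 13
  Machine 3: jobs [10, 3], load = 13
Makespan = max load = 20

20


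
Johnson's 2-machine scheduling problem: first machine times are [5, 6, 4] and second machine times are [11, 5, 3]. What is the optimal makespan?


Apply Johnson's rule:
  Group 1 (a <= b): [(1, 5, 11)]
  Group 2 (a > b): [(2, 6, 5), (3, 4, 3)]
Optimal job order: [1, 2, 3]
Schedule:
  Job 1: M1 done at 5, M2 done at 16
  Job 2: M1 done at 11, M2 done at 21
  Job 3: M1 done at 15, M2 done at 24
Makespan = 24

24


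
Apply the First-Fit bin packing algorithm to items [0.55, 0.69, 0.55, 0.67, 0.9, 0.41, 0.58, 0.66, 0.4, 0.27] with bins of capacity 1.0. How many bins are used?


Place items sequentially using First-Fit:
  Item 0.55 -> new Bin 1
  Item 0.69 -> new Bin 2
  Item 0.55 -> new Bin 3
  Item 0.67 -> new Bin 4
  Item 0.9 -> new Bin 5
  Item 0.41 -> Bin 1 (now 0.96)
  Item 0.58 -> new Bin 6
  Item 0.66 -> new Bin 7
  Item 0.4 -> Bin 3 (now 0.95)
  Item 0.27 -> Bin 2 (now 0.96)
Total bins used = 7

7


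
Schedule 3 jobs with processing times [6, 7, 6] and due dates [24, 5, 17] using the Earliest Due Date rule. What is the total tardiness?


Sort by due date (EDD order): [(7, 5), (6, 17), (6, 24)]
Compute completion times and tardiness:
  Job 1: p=7, d=5, C=7, tardiness=max(0,7-5)=2
  Job 2: p=6, d=17, C=13, tardiness=max(0,13-17)=0
  Job 3: p=6, d=24, C=19, tardiness=max(0,19-24)=0
Total tardiness = 2

2


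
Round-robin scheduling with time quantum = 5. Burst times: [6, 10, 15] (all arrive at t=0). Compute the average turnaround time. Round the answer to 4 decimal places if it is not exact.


Time quantum = 5
Execution trace:
  J1 runs 5 units, time = 5
  J2 runs 5 units, time = 10
  J3 runs 5 units, time = 15
  J1 runs 1 units, time = 16
  J2 runs 5 units, time = 21
  J3 runs 5 units, time = 26
  J3 runs 5 units, time = 31
Finish times: [16, 21, 31]
Average turnaround = 68/3 = 22.6667

22.6667


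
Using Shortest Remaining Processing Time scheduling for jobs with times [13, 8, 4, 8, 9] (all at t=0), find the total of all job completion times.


Since all jobs arrive at t=0, SRPT equals SPT ordering.
SPT order: [4, 8, 8, 9, 13]
Completion times:
  Job 1: p=4, C=4
  Job 2: p=8, C=12
  Job 3: p=8, C=20
  Job 4: p=9, C=29
  Job 5: p=13, C=42
Total completion time = 4 + 12 + 20 + 29 + 42 = 107

107


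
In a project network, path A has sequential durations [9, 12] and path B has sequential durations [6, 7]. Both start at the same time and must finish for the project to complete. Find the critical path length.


Path A total = 9 + 12 = 21
Path B total = 6 + 7 = 13
Critical path = longest path = max(21, 13) = 21

21


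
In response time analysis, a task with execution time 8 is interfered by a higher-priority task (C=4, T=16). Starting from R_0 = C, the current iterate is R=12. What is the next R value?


R_next = C + ceil(R_prev / T_hp) * C_hp
ceil(12 / 16) = ceil(0.75) = 1
Interference = 1 * 4 = 4
R_next = 8 + 4 = 12
R_next = R_prev, so the iteration has converged (response time = 12).

12


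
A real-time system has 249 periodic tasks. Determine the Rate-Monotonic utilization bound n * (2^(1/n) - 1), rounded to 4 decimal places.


Compute 2^(1/249) = 1.0027876018
Subtract 1: 1.0027876018 - 1 = 0.0027876018
Multiply by n: 249 * 0.0027876018 = 0.6941128482
Round to 4 dp: 0.6941

0.6941


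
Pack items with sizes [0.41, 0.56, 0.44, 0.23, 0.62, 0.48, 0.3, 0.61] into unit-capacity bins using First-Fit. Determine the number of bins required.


Place items sequentially using First-Fit:
  Item 0.41 -> new Bin 1
  Item 0.56 -> Bin 1 (now 0.97)
  Item 0.44 -> new Bin 2
  Item 0.23 -> Bin 2 (now 0.67)
  Item 0.62 -> new Bin 3
  Item 0.48 -> new Bin 4
  Item 0.3 -> Bin 2 (now 0.97)
  Item 0.61 -> new Bin 5
Total bins used = 5

5


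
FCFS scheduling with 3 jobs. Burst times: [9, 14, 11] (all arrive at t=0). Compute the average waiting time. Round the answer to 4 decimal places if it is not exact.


FCFS order (as given): [9, 14, 11]
Waiting times:
  Job 1: wait = 0
  Job 2: wait = 9
  Job 3: wait = 23
Sum of waiting times = 32
Average waiting time = 32/3 = 10.6667

10.6667


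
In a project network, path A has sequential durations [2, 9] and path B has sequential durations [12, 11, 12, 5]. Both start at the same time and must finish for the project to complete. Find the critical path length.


Path A total = 2 + 9 = 11
Path B total = 12 + 11 + 12 + 5 = 40
Critical path = longest path = max(11, 40) = 40

40


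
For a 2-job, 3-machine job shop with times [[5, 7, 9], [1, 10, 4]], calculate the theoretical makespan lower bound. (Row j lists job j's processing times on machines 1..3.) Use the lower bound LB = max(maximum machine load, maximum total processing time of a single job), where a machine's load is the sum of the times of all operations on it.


Machine loads:
  Machine 1: 5 + 1 = 6
  Machine 2: 7 + 10 = 17
  Machine 3: 9 + 4 = 13
Max machine load = 17
Job totals:
  Job 1: 21
  Job 2: 15
Max job total = 21
Lower bound = max(17, 21) = 21

21


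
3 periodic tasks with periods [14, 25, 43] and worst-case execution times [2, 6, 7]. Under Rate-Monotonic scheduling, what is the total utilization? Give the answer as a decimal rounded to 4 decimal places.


Compute individual utilizations (exact fractions):
  Task 1: C/T = 2/14 = 1/7 (approx. 0.1429)
  Task 2: C/T = 6/25 (approx. 0.24)
  Task 3: C/T = 7/43 (approx. 0.1628)
Total utilization U = 1/7 + 6/25 + 7/43 = 4106/7525
Rounded to 4 decimal places: U = 0.5456
RM (Liu & Layland) bound for 3 tasks = 0.779763; compare with U = 4106/7525 (approx. 0.545648)
U <= bound, so schedulable by RM sufficient condition.

0.5456


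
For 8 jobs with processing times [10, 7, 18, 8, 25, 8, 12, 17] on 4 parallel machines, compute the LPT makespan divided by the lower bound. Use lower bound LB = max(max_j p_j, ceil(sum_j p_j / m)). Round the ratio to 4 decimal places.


LPT order: [25, 18, 17, 12, 10, 8, 8, 7]
Machine loads after assignment: [25, 26, 25, 29]
LPT makespan = 29
Lower bound = max(max_job, ceil(total/4)) = max(25, 27) = 27
Ratio = 29 / 27 = 1.0741

1.0741


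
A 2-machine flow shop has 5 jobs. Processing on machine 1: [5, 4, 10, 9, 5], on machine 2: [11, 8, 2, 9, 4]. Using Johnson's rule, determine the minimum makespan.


Apply Johnson's rule:
  Group 1 (a <= b): [(2, 4, 8), (1, 5, 11), (4, 9, 9)]
  Group 2 (a > b): [(5, 5, 4), (3, 10, 2)]
Optimal job order: [2, 1, 4, 5, 3]
Schedule:
  Job 2: M1 done at 4, M2 done at 12
  Job 1: M1 done at 9, M2 done at 23
  Job 4: M1 done at 18, M2 done at 32
  Job 5: M1 done at 23, M2 done at 36
  Job 3: M1 done at 33, M2 done at 38
Makespan = 38

38


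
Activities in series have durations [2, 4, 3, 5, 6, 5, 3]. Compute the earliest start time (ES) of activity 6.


Activity 6 starts after activities 1 through 5 complete.
Predecessor durations: [2, 4, 3, 5, 6]
ES = 2 + 4 + 3 + 5 + 6 = 20

20


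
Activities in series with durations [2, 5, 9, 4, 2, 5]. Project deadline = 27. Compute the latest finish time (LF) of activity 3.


LF(activity 3) = deadline - sum of successor durations
Successors: activities 4 through 6 with durations [4, 2, 5]
Sum of successor durations = 11
LF = 27 - 11 = 16

16


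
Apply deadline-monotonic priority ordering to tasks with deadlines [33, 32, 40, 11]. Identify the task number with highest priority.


Sort tasks by relative deadline (ascending):
  Task 4: deadline = 11
  Task 2: deadline = 32
  Task 1: deadline = 33
  Task 3: deadline = 40
Priority order (highest first): [4, 2, 1, 3]
Highest priority task = 4

4


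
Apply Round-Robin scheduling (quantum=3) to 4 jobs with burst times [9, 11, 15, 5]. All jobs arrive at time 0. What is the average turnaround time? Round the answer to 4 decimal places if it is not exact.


Time quantum = 3
Execution trace:
  J1 runs 3 units, time = 3
  J2 runs 3 units, time = 6
  J3 runs 3 units, time = 9
  J4 runs 3 units, time = 12
  J1 runs 3 units, time = 15
  J2 runs 3 units, time = 18
  J3 runs 3 units, time = 21
  J4 runs 2 units, time = 23
  J1 runs 3 units, time = 26
  J2 runs 3 units, time = 29
  J3 runs 3 units, time = 32
  J2 runs 2 units, time = 34
  J3 runs 3 units, time = 37
  J3 runs 3 units, time = 40
Finish times: [26, 34, 40, 23]
Average turnaround = 123/4 = 30.75

30.75


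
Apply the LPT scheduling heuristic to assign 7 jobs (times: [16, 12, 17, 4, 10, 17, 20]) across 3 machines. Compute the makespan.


Sort jobs in decreasing order (LPT): [20, 17, 17, 16, 12, 10, 4]
Assign each job to the least loaded machine:
  Machine 1: jobs [20, 10], load = 30
  Machine 2: jobs [17, 16], load = 33
  Machine 3: jobs [17, 12, 4], load = 33
Makespan = max load = 33

33


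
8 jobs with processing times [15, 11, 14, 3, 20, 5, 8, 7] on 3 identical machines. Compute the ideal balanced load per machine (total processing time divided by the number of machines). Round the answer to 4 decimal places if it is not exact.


Total processing time = 15 + 11 + 14 + 3 + 20 + 5 + 8 + 7 = 83
Number of machines = 3
Ideal balanced load = 83 / 3 = 27.6667

27.6667


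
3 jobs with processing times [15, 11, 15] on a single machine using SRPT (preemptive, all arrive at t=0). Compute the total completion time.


Since all jobs arrive at t=0, SRPT equals SPT ordering.
SPT order: [11, 15, 15]
Completion times:
  Job 1: p=11, C=11
  Job 2: p=15, C=26
  Job 3: p=15, C=41
Total completion time = 11 + 26 + 41 = 78

78


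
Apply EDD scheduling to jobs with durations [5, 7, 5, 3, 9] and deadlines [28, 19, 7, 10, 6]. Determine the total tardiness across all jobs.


Sort by due date (EDD order): [(9, 6), (5, 7), (3, 10), (7, 19), (5, 28)]
Compute completion times and tardiness:
  Job 1: p=9, d=6, C=9, tardiness=max(0,9-6)=3
  Job 2: p=5, d=7, C=14, tardiness=max(0,14-7)=7
  Job 3: p=3, d=10, C=17, tardiness=max(0,17-10)=7
  Job 4: p=7, d=19, C=24, tardiness=max(0,24-19)=5
  Job 5: p=5, d=28, C=29, tardiness=max(0,29-28)=1
Total tardiness = 23

23


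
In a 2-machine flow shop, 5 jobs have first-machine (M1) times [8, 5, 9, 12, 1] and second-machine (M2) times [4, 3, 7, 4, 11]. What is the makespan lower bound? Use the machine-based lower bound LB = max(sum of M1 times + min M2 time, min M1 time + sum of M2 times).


LB1 = sum(M1 times) + min(M2 times) = 35 + 3 = 38
LB2 = min(M1 times) + sum(M2 times) = 1 + 29 = 30
Lower bound = max(LB1, LB2) = max(38, 30) = 38

38


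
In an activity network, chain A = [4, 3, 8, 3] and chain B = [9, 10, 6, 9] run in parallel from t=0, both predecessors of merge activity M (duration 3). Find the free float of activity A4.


ES(A4) = sum of predecessors on chain A = 15
EF(A4) = ES + duration = 15 + 3 = 18
Successor of A4 is M. ES(M) = max(sum(A), sum(B)) = max(18, 34) = 34
Free float = ES(successor) - EF(current) = 34 - 18 = 16

16


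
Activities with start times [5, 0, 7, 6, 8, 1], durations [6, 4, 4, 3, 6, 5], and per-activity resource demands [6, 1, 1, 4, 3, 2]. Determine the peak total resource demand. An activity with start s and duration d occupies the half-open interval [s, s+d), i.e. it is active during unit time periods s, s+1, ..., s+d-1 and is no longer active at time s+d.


Each activity i is active on [start_i, start_i + duration_i).
Compute total resource usage per time slot:
  t=0: active resources = [1], total = 1
  t=1: active resources = [1, 2], total = 3
  t=2: active resources = [1, 2], total = 3
  t=3: active resources = [1, 2], total = 3
  t=4: active resources = [2], total = 2
  t=5: active resources = [6, 2], total = 8
  t=6: active resources = [6, 4], total = 10
  t=7: active resources = [6, 1, 4], total = 11
  t=8: active resources = [6, 1, 4, 3], total = 14
  t=9: active resources = [6, 1, 3], total = 10
  t=10: active resources = [6, 1, 3], total = 10
  t=11: active resources = [3], total = 3
  t=12: active resources = [3], total = 3
  t=13: active resources = [3], total = 3
Peak resource demand = 14

14


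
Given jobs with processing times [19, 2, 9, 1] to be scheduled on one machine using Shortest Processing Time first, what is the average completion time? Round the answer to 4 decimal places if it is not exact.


Sort jobs by processing time (SPT order): [1, 2, 9, 19]
Compute completion times sequentially:
  Job 1: processing = 1, completes at 1
  Job 2: processing = 2, completes at 3
  Job 3: processing = 9, completes at 12
  Job 4: processing = 19, completes at 31
Sum of completion times = 47
Average completion time = 47/4 = 11.75

11.75


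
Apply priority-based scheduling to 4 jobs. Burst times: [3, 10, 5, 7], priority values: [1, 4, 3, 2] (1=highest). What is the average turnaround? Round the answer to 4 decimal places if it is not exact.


Sort by priority (ascending = highest first):
Order: [(1, 3), (2, 7), (3, 5), (4, 10)]
Completion times:
  Priority 1, burst=3, C=3
  Priority 2, burst=7, C=10
  Priority 3, burst=5, C=15
  Priority 4, burst=10, C=25
Average turnaround = 53/4 = 13.25

13.25


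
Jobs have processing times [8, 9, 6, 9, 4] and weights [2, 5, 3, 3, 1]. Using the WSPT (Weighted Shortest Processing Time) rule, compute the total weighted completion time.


Compute p/w ratios and sort ascending (WSPT): [(9, 5), (6, 3), (9, 3), (8, 2), (4, 1)]
Compute weighted completion times:
  Job (p=9,w=5): C=9, w*C=5*9=45
  Job (p=6,w=3): C=15, w*C=3*15=45
  Job (p=9,w=3): C=24, w*C=3*24=72
  Job (p=8,w=2): C=32, w*C=2*32=64
  Job (p=4,w=1): C=36, w*C=1*36=36
Total weighted completion time = 262

262


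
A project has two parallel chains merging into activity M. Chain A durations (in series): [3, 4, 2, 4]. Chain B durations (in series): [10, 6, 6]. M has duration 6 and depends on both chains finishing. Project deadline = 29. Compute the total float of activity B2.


Forward pass: ES(B2) = sum of predecessors on chain B = 10
EF = ES + duration = 10 + 6 = 16
Backward pass: LF(M) = deadline = 29; LS(M) = 29 - 6 = 23
LF(B2) = LS(M) - sum(successors on chain B) = 23 - 6 = 17
LS = LF - duration = 17 - 6 = 11
Total float = LS - ES = 11 - 10 = 1

1


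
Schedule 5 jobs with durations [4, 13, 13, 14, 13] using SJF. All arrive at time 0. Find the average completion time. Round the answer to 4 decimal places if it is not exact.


SJF order (ascending): [4, 13, 13, 13, 14]
Completion times:
  Job 1: burst=4, C=4
  Job 2: burst=13, C=17
  Job 3: burst=13, C=30
  Job 4: burst=13, C=43
  Job 5: burst=14, C=57
Average completion = 151/5 = 30.2

30.2


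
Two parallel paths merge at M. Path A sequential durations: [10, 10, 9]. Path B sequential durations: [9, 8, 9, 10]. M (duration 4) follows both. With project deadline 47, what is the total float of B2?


Forward pass: ES(B2) = sum of predecessors on chain B = 9
EF = ES + duration = 9 + 8 = 17
Backward pass: LF(M) = deadline = 47; LS(M) = 47 - 4 = 43
LF(B2) = LS(M) - sum(successors on chain B) = 43 - 19 = 24
LS = LF - duration = 24 - 8 = 16
Total float = LS - ES = 16 - 9 = 7

7


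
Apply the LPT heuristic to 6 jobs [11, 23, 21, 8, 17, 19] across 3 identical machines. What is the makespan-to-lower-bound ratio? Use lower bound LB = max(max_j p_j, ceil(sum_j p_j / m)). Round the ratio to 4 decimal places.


LPT order: [23, 21, 19, 17, 11, 8]
Machine loads after assignment: [31, 32, 36]
LPT makespan = 36
Lower bound = max(max_job, ceil(total/3)) = max(23, 33) = 33
Ratio = 36 / 33 = 1.0909

1.0909


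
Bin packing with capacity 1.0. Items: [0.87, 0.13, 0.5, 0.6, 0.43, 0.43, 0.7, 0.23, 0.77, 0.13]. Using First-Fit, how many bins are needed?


Place items sequentially using First-Fit:
  Item 0.87 -> new Bin 1
  Item 0.13 -> Bin 1 (now 1.0)
  Item 0.5 -> new Bin 2
  Item 0.6 -> new Bin 3
  Item 0.43 -> Bin 2 (now 0.93)
  Item 0.43 -> new Bin 4
  Item 0.7 -> new Bin 5
  Item 0.23 -> Bin 3 (now 0.83)
  Item 0.77 -> new Bin 6
  Item 0.13 -> Bin 3 (now 0.96)
Total bins used = 6

6


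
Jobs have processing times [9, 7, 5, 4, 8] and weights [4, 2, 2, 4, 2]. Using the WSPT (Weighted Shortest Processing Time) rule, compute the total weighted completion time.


Compute p/w ratios and sort ascending (WSPT): [(4, 4), (9, 4), (5, 2), (7, 2), (8, 2)]
Compute weighted completion times:
  Job (p=4,w=4): C=4, w*C=4*4=16
  Job (p=9,w=4): C=13, w*C=4*13=52
  Job (p=5,w=2): C=18, w*C=2*18=36
  Job (p=7,w=2): C=25, w*C=2*25=50
  Job (p=8,w=2): C=33, w*C=2*33=66
Total weighted completion time = 220

220


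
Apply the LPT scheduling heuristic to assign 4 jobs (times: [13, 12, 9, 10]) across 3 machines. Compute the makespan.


Sort jobs in decreasing order (LPT): [13, 12, 10, 9]
Assign each job to the least loaded machine:
  Machine 1: jobs [13], load = 13
  Machine 2: jobs [12], load = 12
  Machine 3: jobs [10, 9], load = 19
Makespan = max load = 19

19


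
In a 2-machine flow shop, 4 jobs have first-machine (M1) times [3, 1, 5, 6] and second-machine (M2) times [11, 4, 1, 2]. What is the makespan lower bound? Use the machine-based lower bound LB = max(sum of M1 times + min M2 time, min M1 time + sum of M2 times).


LB1 = sum(M1 times) + min(M2 times) = 15 + 1 = 16
LB2 = min(M1 times) + sum(M2 times) = 1 + 18 = 19
Lower bound = max(LB1, LB2) = max(16, 19) = 19

19


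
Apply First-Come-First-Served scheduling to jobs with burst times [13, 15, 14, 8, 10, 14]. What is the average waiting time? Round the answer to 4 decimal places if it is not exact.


FCFS order (as given): [13, 15, 14, 8, 10, 14]
Waiting times:
  Job 1: wait = 0
  Job 2: wait = 13
  Job 3: wait = 28
  Job 4: wait = 42
  Job 5: wait = 50
  Job 6: wait = 60
Sum of waiting times = 193
Average waiting time = 193/6 = 32.1667

32.1667


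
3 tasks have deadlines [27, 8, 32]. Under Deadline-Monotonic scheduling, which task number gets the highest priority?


Sort tasks by relative deadline (ascending):
  Task 2: deadline = 8
  Task 1: deadline = 27
  Task 3: deadline = 32
Priority order (highest first): [2, 1, 3]
Highest priority task = 2

2


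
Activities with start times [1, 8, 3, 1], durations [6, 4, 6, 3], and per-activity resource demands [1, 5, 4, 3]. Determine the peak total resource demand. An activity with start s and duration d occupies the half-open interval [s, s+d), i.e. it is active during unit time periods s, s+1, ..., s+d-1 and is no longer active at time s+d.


Each activity i is active on [start_i, start_i + duration_i).
Compute total resource usage per time slot:
  t=0: active resources = [], total = 0
  t=1: active resources = [1, 3], total = 4
  t=2: active resources = [1, 3], total = 4
  t=3: active resources = [1, 4, 3], total = 8
  t=4: active resources = [1, 4], total = 5
  t=5: active resources = [1, 4], total = 5
  t=6: active resources = [1, 4], total = 5
  t=7: active resources = [4], total = 4
  t=8: active resources = [5, 4], total = 9
  t=9: active resources = [5], total = 5
  t=10: active resources = [5], total = 5
  t=11: active resources = [5], total = 5
Peak resource demand = 9

9


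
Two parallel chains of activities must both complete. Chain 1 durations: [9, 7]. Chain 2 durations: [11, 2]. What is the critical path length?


Path A total = 9 + 7 = 16
Path B total = 11 + 2 = 13
Critical path = longest path = max(16, 13) = 16

16


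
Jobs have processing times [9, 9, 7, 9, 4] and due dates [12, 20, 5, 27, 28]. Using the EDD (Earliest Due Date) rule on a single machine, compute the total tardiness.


Sort by due date (EDD order): [(7, 5), (9, 12), (9, 20), (9, 27), (4, 28)]
Compute completion times and tardiness:
  Job 1: p=7, d=5, C=7, tardiness=max(0,7-5)=2
  Job 2: p=9, d=12, C=16, tardiness=max(0,16-12)=4
  Job 3: p=9, d=20, C=25, tardiness=max(0,25-20)=5
  Job 4: p=9, d=27, C=34, tardiness=max(0,34-27)=7
  Job 5: p=4, d=28, C=38, tardiness=max(0,38-28)=10
Total tardiness = 28

28


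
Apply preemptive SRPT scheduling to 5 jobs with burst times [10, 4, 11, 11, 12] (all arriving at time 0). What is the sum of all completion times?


Since all jobs arrive at t=0, SRPT equals SPT ordering.
SPT order: [4, 10, 11, 11, 12]
Completion times:
  Job 1: p=4, C=4
  Job 2: p=10, C=14
  Job 3: p=11, C=25
  Job 4: p=11, C=36
  Job 5: p=12, C=48
Total completion time = 4 + 14 + 25 + 36 + 48 = 127

127


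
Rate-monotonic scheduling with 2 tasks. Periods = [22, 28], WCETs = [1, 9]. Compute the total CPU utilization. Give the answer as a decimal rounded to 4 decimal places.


Compute individual utilizations (exact fractions):
  Task 1: C/T = 1/22 (approx. 0.0455)
  Task 2: C/T = 9/28 (approx. 0.3214)
Total utilization U = 1/22 + 9/28 = 113/308
Rounded to 4 decimal places: U = 0.3669
RM (Liu & Layland) bound for 2 tasks = 0.828427; compare with U = 113/308 (approx. 0.366883)
U <= bound, so schedulable by RM sufficient condition.

0.3669


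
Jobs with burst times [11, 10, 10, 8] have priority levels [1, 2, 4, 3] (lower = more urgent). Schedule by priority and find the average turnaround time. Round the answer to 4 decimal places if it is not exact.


Sort by priority (ascending = highest first):
Order: [(1, 11), (2, 10), (3, 8), (4, 10)]
Completion times:
  Priority 1, burst=11, C=11
  Priority 2, burst=10, C=21
  Priority 3, burst=8, C=29
  Priority 4, burst=10, C=39
Average turnaround = 100/4 = 25.0

25.0


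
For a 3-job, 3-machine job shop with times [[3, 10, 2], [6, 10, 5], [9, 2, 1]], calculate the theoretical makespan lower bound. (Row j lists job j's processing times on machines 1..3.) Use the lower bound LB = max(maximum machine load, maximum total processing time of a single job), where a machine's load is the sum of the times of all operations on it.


Machine loads:
  Machine 1: 3 + 6 + 9 = 18
  Machine 2: 10 + 10 + 2 = 22
  Machine 3: 2 + 5 + 1 = 8
Max machine load = 22
Job totals:
  Job 1: 15
  Job 2: 21
  Job 3: 12
Max job total = 21
Lower bound = max(22, 21) = 22

22
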